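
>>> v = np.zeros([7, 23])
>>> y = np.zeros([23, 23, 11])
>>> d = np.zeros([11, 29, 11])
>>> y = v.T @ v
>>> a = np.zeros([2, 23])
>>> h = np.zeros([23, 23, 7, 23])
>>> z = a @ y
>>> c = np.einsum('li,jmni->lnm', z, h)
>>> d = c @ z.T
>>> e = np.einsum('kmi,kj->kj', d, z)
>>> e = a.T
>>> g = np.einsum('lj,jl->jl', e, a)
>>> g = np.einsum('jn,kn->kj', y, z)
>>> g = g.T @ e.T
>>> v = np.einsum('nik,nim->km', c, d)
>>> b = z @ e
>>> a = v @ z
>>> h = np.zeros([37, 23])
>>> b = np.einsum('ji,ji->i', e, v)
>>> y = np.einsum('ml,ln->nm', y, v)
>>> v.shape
(23, 2)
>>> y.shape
(2, 23)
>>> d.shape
(2, 7, 2)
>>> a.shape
(23, 23)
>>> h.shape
(37, 23)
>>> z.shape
(2, 23)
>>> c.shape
(2, 7, 23)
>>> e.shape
(23, 2)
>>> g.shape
(23, 23)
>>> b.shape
(2,)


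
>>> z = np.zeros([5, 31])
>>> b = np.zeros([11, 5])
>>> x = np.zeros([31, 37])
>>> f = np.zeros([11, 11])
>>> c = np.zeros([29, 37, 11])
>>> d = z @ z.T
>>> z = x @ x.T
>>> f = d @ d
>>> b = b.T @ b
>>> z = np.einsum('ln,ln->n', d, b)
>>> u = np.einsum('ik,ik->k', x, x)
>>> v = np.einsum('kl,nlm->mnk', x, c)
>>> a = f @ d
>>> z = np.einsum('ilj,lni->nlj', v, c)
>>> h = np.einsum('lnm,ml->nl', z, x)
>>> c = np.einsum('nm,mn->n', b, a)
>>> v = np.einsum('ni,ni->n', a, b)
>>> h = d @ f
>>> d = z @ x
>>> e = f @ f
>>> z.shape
(37, 29, 31)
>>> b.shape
(5, 5)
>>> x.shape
(31, 37)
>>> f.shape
(5, 5)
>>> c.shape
(5,)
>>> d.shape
(37, 29, 37)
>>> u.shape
(37,)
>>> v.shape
(5,)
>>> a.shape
(5, 5)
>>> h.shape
(5, 5)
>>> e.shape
(5, 5)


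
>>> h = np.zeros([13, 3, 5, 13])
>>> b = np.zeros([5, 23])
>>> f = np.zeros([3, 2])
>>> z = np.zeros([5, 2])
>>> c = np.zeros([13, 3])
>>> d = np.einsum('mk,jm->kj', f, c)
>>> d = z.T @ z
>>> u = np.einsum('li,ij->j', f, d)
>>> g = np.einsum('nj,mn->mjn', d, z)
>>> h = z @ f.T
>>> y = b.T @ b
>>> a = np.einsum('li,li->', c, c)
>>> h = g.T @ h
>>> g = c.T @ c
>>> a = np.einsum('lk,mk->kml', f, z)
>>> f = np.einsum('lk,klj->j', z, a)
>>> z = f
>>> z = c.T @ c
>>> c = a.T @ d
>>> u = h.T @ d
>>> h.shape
(2, 2, 3)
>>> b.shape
(5, 23)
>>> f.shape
(3,)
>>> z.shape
(3, 3)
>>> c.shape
(3, 5, 2)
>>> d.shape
(2, 2)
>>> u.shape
(3, 2, 2)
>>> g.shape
(3, 3)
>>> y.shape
(23, 23)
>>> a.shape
(2, 5, 3)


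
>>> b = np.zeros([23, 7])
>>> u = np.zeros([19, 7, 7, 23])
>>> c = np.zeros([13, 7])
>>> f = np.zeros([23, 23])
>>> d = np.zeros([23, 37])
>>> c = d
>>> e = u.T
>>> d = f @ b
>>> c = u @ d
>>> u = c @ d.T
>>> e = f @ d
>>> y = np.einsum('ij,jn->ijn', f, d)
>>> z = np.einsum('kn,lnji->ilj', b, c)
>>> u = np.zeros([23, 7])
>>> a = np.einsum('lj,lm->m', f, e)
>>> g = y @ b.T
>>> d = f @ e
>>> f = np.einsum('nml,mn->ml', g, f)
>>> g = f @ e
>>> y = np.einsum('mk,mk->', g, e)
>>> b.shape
(23, 7)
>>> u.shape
(23, 7)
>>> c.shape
(19, 7, 7, 7)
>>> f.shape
(23, 23)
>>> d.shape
(23, 7)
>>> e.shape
(23, 7)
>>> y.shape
()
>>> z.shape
(7, 19, 7)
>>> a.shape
(7,)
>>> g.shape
(23, 7)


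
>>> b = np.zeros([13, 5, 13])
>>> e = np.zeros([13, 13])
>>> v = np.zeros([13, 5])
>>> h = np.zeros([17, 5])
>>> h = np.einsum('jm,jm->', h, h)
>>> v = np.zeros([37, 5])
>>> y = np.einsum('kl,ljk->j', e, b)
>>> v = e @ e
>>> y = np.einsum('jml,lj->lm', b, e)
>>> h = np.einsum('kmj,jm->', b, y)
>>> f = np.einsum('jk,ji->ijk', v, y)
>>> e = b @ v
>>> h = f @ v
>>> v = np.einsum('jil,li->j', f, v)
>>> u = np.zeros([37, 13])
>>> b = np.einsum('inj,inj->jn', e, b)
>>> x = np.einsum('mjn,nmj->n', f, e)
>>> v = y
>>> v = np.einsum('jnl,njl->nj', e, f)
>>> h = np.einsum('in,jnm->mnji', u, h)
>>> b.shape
(13, 5)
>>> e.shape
(13, 5, 13)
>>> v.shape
(5, 13)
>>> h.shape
(13, 13, 5, 37)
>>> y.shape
(13, 5)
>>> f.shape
(5, 13, 13)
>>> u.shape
(37, 13)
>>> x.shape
(13,)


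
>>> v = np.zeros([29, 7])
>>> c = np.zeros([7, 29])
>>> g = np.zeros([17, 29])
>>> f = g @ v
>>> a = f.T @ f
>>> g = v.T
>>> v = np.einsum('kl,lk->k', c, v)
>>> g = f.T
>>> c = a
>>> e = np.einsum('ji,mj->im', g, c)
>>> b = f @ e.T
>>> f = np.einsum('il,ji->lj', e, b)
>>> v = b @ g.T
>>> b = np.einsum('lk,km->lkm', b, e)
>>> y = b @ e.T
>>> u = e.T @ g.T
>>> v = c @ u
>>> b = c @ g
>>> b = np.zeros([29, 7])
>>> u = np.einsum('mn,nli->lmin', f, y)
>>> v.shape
(7, 7)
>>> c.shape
(7, 7)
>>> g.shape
(7, 17)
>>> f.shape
(7, 17)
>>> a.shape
(7, 7)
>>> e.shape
(17, 7)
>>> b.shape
(29, 7)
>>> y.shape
(17, 17, 17)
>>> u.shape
(17, 7, 17, 17)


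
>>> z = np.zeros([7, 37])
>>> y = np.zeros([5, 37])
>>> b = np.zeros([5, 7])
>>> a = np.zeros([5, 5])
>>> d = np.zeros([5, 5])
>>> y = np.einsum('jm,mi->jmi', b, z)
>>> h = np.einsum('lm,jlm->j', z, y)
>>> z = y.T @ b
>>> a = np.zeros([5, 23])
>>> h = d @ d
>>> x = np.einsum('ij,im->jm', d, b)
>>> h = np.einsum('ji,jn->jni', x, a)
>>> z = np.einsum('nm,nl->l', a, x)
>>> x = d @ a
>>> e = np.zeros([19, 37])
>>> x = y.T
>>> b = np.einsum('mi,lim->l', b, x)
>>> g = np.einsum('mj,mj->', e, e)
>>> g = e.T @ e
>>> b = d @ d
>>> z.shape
(7,)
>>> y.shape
(5, 7, 37)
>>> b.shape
(5, 5)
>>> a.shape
(5, 23)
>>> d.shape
(5, 5)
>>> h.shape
(5, 23, 7)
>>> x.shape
(37, 7, 5)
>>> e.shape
(19, 37)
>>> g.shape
(37, 37)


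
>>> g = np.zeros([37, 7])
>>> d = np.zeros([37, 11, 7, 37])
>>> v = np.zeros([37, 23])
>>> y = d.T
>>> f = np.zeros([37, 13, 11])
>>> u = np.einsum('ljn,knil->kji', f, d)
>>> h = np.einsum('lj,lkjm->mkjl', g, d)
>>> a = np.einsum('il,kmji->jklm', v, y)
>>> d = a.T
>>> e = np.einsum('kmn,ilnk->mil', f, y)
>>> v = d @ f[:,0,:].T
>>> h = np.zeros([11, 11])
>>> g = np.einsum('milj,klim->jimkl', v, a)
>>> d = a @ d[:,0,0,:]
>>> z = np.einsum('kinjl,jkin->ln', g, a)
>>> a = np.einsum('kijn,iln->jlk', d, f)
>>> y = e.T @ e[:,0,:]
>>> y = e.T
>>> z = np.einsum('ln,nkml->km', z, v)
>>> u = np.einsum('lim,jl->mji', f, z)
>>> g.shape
(37, 23, 7, 11, 37)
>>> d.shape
(11, 37, 23, 11)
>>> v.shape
(7, 23, 37, 37)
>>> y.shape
(7, 37, 13)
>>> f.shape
(37, 13, 11)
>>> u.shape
(11, 23, 13)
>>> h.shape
(11, 11)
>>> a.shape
(23, 13, 11)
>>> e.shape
(13, 37, 7)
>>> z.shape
(23, 37)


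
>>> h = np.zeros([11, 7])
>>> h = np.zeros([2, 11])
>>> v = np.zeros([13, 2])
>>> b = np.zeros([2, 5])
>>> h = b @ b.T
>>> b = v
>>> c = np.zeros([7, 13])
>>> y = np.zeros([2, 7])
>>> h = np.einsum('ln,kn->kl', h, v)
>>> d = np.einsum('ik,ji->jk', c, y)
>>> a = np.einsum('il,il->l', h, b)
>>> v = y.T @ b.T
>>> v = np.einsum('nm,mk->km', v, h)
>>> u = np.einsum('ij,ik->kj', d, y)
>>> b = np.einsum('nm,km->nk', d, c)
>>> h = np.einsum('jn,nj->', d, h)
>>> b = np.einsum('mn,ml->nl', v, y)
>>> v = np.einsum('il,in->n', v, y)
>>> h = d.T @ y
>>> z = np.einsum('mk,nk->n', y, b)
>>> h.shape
(13, 7)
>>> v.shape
(7,)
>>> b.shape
(13, 7)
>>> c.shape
(7, 13)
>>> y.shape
(2, 7)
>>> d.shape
(2, 13)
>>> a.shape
(2,)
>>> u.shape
(7, 13)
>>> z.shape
(13,)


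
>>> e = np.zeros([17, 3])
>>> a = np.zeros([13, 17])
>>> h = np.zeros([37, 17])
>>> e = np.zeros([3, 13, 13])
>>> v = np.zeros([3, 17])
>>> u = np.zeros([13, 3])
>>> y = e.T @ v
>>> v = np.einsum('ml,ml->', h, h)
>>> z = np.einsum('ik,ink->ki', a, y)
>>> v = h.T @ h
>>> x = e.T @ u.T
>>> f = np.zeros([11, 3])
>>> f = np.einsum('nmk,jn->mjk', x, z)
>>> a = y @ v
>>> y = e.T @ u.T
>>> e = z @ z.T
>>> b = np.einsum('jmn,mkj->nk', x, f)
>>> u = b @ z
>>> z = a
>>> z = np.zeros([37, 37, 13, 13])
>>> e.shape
(17, 17)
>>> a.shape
(13, 13, 17)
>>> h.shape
(37, 17)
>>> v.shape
(17, 17)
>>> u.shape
(13, 13)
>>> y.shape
(13, 13, 13)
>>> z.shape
(37, 37, 13, 13)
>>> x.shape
(13, 13, 13)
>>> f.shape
(13, 17, 13)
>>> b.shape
(13, 17)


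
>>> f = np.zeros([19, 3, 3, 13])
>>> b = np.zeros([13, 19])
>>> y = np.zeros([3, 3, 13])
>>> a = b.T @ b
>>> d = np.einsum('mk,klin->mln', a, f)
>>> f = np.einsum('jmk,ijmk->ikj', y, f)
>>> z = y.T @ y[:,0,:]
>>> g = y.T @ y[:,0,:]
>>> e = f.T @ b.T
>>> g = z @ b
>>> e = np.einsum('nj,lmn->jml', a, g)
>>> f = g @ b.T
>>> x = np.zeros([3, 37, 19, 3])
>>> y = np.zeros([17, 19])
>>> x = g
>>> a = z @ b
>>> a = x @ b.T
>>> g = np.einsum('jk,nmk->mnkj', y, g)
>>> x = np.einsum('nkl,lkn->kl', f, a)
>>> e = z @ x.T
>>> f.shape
(13, 3, 13)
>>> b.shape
(13, 19)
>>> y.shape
(17, 19)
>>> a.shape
(13, 3, 13)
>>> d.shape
(19, 3, 13)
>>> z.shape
(13, 3, 13)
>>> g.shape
(3, 13, 19, 17)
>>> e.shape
(13, 3, 3)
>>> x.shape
(3, 13)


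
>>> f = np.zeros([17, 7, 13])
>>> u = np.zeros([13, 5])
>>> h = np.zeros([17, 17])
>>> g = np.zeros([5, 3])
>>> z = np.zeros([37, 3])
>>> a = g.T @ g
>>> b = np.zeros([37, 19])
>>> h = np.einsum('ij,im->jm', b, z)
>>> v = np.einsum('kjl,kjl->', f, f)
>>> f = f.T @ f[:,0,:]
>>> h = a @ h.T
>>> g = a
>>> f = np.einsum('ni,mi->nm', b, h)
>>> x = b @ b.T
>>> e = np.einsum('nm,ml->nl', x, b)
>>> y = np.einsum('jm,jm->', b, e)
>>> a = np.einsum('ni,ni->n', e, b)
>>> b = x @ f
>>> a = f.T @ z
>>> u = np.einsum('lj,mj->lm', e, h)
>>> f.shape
(37, 3)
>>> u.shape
(37, 3)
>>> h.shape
(3, 19)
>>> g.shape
(3, 3)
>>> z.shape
(37, 3)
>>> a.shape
(3, 3)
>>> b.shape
(37, 3)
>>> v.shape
()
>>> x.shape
(37, 37)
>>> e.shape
(37, 19)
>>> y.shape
()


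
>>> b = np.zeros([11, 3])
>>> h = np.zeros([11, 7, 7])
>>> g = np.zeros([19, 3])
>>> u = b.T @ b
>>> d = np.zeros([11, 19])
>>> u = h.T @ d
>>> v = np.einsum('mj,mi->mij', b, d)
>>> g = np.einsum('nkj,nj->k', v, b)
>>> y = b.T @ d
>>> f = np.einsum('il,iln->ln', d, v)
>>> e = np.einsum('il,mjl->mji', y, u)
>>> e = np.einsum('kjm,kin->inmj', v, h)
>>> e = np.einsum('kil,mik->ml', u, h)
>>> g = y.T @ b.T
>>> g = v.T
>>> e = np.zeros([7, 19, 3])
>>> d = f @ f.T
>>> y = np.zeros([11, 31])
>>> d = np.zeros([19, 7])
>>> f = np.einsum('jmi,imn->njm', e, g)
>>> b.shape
(11, 3)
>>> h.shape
(11, 7, 7)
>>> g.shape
(3, 19, 11)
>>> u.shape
(7, 7, 19)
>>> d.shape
(19, 7)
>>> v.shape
(11, 19, 3)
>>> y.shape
(11, 31)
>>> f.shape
(11, 7, 19)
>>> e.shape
(7, 19, 3)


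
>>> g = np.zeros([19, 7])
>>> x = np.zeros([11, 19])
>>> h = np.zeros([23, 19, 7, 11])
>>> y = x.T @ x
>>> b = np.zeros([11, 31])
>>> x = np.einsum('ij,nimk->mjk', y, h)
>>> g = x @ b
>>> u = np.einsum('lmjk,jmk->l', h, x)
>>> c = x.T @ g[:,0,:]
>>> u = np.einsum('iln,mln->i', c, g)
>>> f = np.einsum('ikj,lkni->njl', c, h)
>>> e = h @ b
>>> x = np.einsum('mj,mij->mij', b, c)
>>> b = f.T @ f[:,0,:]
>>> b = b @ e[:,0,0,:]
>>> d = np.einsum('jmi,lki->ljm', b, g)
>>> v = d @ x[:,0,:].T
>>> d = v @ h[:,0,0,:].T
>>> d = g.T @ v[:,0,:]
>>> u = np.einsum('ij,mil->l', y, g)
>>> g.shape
(7, 19, 31)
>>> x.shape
(11, 19, 31)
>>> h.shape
(23, 19, 7, 11)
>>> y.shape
(19, 19)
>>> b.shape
(23, 31, 31)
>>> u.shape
(31,)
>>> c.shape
(11, 19, 31)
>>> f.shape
(7, 31, 23)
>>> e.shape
(23, 19, 7, 31)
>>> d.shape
(31, 19, 11)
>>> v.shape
(7, 23, 11)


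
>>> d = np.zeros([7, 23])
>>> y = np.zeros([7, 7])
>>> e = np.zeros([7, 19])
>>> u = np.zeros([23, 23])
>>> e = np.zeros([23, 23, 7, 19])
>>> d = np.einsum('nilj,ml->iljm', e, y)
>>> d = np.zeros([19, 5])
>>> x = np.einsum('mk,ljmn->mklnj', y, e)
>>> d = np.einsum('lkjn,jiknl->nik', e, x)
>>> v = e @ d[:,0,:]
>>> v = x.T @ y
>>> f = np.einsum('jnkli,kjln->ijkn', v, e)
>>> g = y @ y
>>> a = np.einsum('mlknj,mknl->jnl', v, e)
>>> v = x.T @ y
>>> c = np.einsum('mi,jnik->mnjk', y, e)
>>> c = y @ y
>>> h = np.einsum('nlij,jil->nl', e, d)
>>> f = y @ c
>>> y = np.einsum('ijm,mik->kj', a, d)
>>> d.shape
(19, 7, 23)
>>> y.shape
(23, 7)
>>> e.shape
(23, 23, 7, 19)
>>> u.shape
(23, 23)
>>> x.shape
(7, 7, 23, 19, 23)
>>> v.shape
(23, 19, 23, 7, 7)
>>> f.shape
(7, 7)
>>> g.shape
(7, 7)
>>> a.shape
(7, 7, 19)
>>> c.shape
(7, 7)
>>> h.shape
(23, 23)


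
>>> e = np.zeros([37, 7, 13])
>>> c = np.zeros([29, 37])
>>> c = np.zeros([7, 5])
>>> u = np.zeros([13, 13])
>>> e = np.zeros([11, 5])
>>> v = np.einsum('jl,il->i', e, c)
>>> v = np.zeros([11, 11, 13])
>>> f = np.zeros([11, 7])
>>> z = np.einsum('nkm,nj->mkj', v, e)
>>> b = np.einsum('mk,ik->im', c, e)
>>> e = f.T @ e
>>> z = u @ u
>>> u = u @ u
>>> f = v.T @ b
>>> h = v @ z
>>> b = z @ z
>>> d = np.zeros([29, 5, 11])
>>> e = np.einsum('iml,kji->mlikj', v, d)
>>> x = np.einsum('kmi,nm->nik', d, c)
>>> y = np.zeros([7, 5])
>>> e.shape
(11, 13, 11, 29, 5)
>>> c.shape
(7, 5)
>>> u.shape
(13, 13)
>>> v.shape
(11, 11, 13)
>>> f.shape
(13, 11, 7)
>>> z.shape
(13, 13)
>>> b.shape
(13, 13)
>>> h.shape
(11, 11, 13)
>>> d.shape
(29, 5, 11)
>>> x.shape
(7, 11, 29)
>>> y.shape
(7, 5)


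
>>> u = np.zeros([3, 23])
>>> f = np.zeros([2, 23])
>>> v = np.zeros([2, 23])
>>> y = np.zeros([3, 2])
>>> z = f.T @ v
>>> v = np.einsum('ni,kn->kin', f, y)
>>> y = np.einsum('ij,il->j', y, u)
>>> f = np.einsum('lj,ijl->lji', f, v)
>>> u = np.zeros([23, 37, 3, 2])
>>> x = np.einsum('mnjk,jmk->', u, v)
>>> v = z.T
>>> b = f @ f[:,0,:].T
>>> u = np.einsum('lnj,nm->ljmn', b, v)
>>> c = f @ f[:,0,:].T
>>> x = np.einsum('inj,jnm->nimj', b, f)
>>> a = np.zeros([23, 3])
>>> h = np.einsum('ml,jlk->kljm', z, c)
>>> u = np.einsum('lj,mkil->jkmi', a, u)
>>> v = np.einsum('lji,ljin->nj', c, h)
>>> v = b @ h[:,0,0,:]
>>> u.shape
(3, 2, 2, 23)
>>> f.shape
(2, 23, 3)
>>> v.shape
(2, 23, 23)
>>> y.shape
(2,)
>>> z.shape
(23, 23)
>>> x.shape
(23, 2, 3, 2)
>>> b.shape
(2, 23, 2)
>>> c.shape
(2, 23, 2)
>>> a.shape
(23, 3)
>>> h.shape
(2, 23, 2, 23)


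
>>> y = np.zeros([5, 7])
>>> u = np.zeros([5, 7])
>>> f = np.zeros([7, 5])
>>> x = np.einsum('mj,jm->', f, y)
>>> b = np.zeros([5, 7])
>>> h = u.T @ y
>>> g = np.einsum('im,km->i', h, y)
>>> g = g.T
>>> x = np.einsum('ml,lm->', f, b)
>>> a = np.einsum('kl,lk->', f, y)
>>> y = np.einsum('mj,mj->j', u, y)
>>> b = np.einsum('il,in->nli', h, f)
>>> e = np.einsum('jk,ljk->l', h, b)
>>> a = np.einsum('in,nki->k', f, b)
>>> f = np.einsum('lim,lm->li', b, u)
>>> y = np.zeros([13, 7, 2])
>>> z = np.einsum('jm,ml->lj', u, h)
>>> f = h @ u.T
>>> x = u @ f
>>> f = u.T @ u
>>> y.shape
(13, 7, 2)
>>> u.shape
(5, 7)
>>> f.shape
(7, 7)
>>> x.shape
(5, 5)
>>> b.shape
(5, 7, 7)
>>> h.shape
(7, 7)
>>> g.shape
(7,)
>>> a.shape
(7,)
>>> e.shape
(5,)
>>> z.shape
(7, 5)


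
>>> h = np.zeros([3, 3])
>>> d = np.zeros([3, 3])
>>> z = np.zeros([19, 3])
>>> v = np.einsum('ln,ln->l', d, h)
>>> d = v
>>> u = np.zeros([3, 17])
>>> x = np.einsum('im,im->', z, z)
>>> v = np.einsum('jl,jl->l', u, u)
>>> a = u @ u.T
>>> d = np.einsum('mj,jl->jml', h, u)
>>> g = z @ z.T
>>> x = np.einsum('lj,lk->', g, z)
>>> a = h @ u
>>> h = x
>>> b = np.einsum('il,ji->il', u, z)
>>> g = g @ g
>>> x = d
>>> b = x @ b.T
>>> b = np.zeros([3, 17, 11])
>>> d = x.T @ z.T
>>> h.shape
()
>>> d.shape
(17, 3, 19)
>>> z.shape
(19, 3)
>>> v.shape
(17,)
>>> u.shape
(3, 17)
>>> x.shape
(3, 3, 17)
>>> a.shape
(3, 17)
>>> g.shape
(19, 19)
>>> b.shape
(3, 17, 11)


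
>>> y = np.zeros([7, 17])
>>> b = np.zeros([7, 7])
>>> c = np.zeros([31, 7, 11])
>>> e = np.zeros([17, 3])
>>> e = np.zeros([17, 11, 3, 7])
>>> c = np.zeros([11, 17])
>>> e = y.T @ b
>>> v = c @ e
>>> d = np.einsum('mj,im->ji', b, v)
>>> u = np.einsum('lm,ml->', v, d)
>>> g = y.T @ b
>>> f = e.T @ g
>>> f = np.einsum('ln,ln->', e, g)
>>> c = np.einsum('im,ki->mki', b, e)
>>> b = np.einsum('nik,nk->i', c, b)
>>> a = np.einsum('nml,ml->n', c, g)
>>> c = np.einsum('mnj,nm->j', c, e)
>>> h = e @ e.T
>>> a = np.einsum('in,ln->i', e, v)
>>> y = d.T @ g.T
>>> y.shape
(11, 17)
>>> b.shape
(17,)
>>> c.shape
(7,)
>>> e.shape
(17, 7)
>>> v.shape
(11, 7)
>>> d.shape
(7, 11)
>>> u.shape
()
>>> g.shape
(17, 7)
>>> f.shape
()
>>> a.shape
(17,)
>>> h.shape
(17, 17)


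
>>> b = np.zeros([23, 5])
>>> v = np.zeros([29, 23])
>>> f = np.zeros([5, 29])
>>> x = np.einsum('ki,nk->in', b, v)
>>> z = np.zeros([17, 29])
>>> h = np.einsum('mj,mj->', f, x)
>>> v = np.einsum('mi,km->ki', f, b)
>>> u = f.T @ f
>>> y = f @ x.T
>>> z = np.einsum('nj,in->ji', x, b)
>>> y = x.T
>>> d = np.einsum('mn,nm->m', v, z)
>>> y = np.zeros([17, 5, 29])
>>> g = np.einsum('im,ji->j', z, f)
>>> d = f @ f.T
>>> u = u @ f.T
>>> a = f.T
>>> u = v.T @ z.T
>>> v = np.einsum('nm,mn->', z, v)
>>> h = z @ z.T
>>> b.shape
(23, 5)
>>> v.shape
()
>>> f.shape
(5, 29)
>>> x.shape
(5, 29)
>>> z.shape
(29, 23)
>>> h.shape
(29, 29)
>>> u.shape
(29, 29)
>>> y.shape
(17, 5, 29)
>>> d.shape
(5, 5)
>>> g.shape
(5,)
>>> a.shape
(29, 5)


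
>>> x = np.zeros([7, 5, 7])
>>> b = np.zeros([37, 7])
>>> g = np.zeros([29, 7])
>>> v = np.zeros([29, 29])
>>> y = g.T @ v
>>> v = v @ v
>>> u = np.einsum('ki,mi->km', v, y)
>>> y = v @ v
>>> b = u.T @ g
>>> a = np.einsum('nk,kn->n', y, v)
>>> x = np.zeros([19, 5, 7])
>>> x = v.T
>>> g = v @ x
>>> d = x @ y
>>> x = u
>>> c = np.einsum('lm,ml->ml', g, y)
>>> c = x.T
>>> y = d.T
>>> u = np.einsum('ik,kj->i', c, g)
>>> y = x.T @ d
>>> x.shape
(29, 7)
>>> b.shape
(7, 7)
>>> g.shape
(29, 29)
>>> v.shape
(29, 29)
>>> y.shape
(7, 29)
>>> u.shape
(7,)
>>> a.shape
(29,)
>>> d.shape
(29, 29)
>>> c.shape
(7, 29)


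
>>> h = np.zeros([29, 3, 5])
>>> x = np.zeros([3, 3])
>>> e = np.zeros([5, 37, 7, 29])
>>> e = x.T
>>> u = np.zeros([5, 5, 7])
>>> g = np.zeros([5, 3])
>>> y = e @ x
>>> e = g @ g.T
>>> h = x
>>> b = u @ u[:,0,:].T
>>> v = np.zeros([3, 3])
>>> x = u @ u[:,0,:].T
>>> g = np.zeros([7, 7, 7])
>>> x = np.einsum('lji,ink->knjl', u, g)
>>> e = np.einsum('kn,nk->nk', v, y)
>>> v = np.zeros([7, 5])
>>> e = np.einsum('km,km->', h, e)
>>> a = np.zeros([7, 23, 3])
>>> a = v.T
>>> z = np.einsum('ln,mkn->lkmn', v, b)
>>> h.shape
(3, 3)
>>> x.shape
(7, 7, 5, 5)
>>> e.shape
()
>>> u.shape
(5, 5, 7)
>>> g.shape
(7, 7, 7)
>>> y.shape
(3, 3)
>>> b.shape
(5, 5, 5)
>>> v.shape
(7, 5)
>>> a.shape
(5, 7)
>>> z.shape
(7, 5, 5, 5)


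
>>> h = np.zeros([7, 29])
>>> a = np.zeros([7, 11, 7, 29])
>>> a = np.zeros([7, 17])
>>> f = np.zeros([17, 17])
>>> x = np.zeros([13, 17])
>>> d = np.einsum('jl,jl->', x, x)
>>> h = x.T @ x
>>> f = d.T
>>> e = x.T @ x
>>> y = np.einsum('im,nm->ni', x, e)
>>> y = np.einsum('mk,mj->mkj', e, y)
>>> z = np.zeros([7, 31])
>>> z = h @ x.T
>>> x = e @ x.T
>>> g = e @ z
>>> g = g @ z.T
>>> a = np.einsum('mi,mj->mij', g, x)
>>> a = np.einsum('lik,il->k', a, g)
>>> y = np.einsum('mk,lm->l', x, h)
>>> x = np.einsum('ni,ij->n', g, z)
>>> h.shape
(17, 17)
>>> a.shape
(13,)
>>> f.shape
()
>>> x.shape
(17,)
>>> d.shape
()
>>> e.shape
(17, 17)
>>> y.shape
(17,)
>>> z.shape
(17, 13)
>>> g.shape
(17, 17)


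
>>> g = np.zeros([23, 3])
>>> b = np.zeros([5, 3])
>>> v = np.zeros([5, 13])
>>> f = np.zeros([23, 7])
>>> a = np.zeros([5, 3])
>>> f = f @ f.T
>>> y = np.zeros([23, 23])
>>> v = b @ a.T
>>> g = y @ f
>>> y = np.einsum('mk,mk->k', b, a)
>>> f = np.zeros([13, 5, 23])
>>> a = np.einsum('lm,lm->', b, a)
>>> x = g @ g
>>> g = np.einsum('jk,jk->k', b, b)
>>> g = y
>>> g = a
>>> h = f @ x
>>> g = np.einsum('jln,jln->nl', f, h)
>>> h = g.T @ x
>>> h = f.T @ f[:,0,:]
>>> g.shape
(23, 5)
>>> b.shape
(5, 3)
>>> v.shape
(5, 5)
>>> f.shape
(13, 5, 23)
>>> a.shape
()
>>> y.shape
(3,)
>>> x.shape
(23, 23)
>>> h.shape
(23, 5, 23)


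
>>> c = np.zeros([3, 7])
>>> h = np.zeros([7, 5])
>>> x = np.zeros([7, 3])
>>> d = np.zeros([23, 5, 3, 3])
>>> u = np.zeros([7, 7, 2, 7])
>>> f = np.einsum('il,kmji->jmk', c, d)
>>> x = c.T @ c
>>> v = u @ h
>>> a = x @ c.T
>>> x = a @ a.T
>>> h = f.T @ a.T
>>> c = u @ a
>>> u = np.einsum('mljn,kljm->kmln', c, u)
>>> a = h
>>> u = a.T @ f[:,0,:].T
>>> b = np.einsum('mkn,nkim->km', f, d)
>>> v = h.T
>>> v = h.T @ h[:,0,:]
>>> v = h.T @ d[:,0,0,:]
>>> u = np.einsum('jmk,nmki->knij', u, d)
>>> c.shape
(7, 7, 2, 3)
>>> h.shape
(23, 5, 7)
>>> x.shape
(7, 7)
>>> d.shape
(23, 5, 3, 3)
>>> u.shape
(3, 23, 3, 7)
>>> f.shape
(3, 5, 23)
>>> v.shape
(7, 5, 3)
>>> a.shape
(23, 5, 7)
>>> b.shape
(5, 3)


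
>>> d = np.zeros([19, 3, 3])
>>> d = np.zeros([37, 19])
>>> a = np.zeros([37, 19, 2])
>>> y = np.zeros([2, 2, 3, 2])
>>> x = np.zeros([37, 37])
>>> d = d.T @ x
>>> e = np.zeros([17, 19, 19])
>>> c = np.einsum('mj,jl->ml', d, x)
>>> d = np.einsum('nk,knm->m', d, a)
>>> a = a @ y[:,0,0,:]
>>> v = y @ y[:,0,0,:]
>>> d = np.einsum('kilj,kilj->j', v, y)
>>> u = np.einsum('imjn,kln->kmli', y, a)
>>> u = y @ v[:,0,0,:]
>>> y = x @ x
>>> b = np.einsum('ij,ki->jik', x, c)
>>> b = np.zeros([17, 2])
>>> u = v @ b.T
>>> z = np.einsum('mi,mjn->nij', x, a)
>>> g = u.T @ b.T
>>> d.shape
(2,)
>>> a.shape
(37, 19, 2)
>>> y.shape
(37, 37)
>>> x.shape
(37, 37)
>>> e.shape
(17, 19, 19)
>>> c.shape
(19, 37)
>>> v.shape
(2, 2, 3, 2)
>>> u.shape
(2, 2, 3, 17)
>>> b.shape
(17, 2)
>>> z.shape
(2, 37, 19)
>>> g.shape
(17, 3, 2, 17)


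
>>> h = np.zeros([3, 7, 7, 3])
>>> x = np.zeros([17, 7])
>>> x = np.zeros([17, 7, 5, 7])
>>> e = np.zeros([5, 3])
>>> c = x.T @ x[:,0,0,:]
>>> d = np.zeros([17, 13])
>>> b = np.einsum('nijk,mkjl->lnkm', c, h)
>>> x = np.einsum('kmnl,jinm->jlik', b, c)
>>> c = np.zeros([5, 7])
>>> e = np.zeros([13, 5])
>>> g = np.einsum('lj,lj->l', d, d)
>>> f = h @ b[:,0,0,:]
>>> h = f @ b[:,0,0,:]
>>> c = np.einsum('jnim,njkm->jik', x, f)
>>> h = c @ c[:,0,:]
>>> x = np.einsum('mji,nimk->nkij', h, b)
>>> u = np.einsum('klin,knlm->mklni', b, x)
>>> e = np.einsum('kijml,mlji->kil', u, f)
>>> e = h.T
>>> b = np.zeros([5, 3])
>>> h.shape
(7, 5, 7)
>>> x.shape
(3, 3, 7, 5)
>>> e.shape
(7, 5, 7)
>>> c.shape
(7, 5, 7)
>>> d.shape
(17, 13)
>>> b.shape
(5, 3)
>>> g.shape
(17,)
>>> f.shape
(3, 7, 7, 3)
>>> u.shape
(5, 3, 7, 3, 7)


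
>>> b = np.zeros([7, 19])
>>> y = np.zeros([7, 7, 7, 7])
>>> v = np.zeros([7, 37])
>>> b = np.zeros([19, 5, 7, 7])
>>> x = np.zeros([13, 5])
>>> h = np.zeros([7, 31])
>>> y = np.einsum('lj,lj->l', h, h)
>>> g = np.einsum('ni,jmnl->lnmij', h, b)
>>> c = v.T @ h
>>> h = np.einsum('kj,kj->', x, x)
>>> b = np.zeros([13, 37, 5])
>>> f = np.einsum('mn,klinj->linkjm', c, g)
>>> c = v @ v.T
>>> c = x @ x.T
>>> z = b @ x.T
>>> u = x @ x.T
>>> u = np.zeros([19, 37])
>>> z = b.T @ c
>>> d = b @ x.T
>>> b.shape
(13, 37, 5)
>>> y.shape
(7,)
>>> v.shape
(7, 37)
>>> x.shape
(13, 5)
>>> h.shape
()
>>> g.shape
(7, 7, 5, 31, 19)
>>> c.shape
(13, 13)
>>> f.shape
(7, 5, 31, 7, 19, 37)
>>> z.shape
(5, 37, 13)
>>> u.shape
(19, 37)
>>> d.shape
(13, 37, 13)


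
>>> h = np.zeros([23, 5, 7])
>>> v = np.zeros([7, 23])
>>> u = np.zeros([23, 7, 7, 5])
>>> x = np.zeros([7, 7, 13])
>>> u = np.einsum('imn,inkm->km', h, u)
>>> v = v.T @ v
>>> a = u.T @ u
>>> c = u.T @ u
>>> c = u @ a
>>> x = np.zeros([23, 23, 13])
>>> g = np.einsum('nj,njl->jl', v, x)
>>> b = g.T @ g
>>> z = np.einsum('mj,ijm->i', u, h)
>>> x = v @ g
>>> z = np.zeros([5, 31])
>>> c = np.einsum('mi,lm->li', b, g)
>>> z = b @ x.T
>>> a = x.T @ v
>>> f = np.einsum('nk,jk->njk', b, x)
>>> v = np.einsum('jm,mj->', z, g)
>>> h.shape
(23, 5, 7)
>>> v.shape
()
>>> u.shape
(7, 5)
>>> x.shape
(23, 13)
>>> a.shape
(13, 23)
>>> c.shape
(23, 13)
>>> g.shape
(23, 13)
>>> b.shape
(13, 13)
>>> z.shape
(13, 23)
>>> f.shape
(13, 23, 13)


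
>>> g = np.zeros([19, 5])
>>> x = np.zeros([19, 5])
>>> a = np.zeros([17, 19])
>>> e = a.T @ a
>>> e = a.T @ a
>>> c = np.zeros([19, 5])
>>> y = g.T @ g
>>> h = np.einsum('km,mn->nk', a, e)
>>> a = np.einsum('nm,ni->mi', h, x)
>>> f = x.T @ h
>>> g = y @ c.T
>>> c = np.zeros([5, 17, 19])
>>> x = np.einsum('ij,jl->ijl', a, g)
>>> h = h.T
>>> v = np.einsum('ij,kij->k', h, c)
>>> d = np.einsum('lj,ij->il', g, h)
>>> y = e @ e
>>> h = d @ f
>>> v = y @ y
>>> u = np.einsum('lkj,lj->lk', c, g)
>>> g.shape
(5, 19)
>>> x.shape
(17, 5, 19)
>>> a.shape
(17, 5)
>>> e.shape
(19, 19)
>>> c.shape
(5, 17, 19)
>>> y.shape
(19, 19)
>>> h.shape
(17, 17)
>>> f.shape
(5, 17)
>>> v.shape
(19, 19)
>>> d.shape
(17, 5)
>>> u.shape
(5, 17)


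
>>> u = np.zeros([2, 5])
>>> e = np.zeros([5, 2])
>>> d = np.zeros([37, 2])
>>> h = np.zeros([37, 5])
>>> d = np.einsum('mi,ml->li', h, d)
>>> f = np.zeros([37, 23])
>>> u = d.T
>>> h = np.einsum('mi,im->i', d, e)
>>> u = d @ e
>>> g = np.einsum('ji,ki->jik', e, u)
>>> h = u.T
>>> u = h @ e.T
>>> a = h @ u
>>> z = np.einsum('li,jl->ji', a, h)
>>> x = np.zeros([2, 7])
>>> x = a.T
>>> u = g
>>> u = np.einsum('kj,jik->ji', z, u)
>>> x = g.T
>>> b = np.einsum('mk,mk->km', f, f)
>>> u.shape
(5, 2)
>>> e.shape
(5, 2)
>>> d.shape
(2, 5)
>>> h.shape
(2, 2)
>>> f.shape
(37, 23)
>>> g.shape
(5, 2, 2)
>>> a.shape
(2, 5)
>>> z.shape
(2, 5)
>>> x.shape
(2, 2, 5)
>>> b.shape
(23, 37)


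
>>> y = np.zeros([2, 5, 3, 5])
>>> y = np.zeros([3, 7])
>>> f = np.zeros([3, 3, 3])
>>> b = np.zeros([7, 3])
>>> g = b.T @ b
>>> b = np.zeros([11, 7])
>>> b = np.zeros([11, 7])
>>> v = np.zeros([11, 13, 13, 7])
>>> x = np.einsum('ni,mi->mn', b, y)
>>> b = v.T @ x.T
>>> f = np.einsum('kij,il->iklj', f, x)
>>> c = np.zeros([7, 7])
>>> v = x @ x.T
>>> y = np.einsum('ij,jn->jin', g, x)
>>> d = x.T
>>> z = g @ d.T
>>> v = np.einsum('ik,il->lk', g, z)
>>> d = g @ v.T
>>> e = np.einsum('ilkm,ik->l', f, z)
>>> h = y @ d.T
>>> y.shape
(3, 3, 11)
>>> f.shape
(3, 3, 11, 3)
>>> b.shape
(7, 13, 13, 3)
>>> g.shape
(3, 3)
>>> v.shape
(11, 3)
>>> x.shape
(3, 11)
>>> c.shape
(7, 7)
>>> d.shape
(3, 11)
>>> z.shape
(3, 11)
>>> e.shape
(3,)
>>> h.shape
(3, 3, 3)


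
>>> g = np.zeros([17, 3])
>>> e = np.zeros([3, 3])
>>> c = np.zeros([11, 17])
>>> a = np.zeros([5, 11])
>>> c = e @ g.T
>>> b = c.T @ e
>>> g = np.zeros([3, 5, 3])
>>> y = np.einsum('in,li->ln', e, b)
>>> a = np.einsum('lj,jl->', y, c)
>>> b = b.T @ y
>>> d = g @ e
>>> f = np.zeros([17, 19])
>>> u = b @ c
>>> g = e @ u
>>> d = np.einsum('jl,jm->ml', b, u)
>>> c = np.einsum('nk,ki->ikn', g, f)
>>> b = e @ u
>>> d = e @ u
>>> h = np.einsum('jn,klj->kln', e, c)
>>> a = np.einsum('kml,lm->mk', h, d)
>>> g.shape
(3, 17)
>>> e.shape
(3, 3)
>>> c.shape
(19, 17, 3)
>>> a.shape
(17, 19)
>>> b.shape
(3, 17)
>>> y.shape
(17, 3)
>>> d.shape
(3, 17)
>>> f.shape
(17, 19)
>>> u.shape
(3, 17)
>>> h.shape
(19, 17, 3)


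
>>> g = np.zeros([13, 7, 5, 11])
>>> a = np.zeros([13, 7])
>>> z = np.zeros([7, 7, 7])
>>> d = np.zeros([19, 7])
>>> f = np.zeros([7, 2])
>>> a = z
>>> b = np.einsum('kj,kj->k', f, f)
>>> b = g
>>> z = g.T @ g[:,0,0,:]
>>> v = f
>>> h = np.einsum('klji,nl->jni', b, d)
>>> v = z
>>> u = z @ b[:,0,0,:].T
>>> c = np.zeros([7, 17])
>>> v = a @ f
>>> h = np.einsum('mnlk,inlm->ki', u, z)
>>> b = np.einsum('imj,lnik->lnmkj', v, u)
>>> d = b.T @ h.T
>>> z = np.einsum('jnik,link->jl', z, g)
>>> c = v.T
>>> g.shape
(13, 7, 5, 11)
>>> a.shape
(7, 7, 7)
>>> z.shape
(11, 13)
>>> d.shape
(2, 13, 7, 5, 13)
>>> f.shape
(7, 2)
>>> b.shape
(11, 5, 7, 13, 2)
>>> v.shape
(7, 7, 2)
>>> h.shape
(13, 11)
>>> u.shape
(11, 5, 7, 13)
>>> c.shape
(2, 7, 7)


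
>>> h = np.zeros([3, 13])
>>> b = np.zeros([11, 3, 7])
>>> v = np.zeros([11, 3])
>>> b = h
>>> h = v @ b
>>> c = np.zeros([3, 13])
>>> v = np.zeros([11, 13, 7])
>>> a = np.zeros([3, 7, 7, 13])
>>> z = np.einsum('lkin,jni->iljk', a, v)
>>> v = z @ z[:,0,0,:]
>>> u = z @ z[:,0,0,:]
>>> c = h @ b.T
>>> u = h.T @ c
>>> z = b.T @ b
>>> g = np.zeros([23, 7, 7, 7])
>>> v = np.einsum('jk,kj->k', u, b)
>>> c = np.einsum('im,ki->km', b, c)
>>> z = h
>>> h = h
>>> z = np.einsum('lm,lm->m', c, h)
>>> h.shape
(11, 13)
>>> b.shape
(3, 13)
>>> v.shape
(3,)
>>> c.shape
(11, 13)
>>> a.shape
(3, 7, 7, 13)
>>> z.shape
(13,)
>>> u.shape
(13, 3)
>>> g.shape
(23, 7, 7, 7)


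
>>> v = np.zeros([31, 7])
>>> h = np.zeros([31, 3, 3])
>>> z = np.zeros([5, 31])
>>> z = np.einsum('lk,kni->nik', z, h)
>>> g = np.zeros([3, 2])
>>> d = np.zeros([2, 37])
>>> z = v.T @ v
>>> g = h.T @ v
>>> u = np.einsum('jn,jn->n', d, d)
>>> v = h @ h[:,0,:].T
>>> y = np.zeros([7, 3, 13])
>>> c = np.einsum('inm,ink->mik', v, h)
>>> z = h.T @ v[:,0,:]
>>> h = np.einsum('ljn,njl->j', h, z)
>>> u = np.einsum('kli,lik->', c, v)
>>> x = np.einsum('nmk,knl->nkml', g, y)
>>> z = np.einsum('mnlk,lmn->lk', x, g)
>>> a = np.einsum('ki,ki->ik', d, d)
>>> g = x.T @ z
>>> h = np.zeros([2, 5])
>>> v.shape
(31, 3, 31)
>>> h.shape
(2, 5)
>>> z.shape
(3, 13)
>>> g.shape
(13, 3, 7, 13)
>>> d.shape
(2, 37)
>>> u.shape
()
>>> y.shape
(7, 3, 13)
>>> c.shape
(31, 31, 3)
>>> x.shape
(3, 7, 3, 13)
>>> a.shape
(37, 2)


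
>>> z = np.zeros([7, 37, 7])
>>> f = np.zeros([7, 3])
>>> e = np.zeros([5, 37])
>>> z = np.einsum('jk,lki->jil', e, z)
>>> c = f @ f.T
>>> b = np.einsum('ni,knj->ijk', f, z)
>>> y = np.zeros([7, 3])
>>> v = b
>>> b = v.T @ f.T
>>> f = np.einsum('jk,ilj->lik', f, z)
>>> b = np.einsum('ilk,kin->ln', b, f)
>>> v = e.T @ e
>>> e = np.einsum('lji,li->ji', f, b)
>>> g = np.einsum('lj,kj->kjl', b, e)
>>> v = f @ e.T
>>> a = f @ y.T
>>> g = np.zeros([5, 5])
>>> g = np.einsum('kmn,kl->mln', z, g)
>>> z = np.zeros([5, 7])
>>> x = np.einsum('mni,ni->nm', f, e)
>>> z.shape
(5, 7)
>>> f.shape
(7, 5, 3)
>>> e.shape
(5, 3)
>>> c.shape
(7, 7)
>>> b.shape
(7, 3)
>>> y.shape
(7, 3)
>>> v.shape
(7, 5, 5)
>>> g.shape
(7, 5, 7)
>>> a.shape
(7, 5, 7)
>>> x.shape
(5, 7)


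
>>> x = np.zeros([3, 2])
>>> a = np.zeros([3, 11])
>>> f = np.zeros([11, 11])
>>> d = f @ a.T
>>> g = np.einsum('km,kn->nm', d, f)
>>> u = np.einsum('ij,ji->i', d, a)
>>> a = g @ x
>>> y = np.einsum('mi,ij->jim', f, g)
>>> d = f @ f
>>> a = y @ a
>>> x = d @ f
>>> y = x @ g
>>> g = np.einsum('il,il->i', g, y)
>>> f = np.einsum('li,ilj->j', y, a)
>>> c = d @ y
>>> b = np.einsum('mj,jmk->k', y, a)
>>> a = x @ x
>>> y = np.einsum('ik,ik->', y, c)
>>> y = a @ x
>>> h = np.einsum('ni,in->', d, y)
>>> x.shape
(11, 11)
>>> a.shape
(11, 11)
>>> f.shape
(2,)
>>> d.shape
(11, 11)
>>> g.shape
(11,)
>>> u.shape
(11,)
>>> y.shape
(11, 11)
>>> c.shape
(11, 3)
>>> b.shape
(2,)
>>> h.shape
()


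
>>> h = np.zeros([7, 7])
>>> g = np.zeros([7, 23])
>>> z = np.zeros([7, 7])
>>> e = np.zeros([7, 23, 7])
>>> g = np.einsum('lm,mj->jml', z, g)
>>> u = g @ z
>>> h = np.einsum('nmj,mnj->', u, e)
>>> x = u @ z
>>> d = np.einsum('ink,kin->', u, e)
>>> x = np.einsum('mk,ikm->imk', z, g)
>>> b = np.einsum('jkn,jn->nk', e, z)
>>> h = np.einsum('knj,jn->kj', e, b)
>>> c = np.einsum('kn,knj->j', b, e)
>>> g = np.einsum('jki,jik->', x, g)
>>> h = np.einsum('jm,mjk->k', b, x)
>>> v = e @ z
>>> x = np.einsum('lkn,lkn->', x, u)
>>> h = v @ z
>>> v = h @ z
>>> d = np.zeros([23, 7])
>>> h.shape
(7, 23, 7)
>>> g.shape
()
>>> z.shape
(7, 7)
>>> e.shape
(7, 23, 7)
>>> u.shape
(23, 7, 7)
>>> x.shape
()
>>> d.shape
(23, 7)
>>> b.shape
(7, 23)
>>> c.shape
(7,)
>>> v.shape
(7, 23, 7)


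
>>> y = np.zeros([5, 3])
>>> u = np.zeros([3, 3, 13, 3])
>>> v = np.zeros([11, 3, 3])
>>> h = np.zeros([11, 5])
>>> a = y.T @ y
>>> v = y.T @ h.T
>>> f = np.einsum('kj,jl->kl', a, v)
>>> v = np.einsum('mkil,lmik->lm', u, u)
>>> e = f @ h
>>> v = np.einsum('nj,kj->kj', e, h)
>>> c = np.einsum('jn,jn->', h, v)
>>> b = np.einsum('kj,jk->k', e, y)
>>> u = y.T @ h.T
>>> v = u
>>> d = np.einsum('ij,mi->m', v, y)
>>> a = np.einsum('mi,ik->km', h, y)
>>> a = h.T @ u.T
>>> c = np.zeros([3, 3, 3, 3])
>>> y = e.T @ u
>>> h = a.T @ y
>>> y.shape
(5, 11)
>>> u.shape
(3, 11)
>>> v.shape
(3, 11)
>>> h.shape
(3, 11)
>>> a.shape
(5, 3)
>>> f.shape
(3, 11)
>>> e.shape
(3, 5)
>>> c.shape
(3, 3, 3, 3)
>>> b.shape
(3,)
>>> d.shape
(5,)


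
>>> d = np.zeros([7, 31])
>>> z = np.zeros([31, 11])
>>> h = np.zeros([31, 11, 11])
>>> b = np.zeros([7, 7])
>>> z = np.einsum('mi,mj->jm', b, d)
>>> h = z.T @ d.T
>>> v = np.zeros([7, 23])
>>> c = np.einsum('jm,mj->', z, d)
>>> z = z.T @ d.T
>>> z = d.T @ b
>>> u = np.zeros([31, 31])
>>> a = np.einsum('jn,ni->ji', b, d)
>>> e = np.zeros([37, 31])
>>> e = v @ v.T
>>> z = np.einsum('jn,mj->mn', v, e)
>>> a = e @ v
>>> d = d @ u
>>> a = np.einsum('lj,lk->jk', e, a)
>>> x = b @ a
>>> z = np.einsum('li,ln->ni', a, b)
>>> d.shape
(7, 31)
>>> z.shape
(7, 23)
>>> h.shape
(7, 7)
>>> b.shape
(7, 7)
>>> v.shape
(7, 23)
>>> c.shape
()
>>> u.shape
(31, 31)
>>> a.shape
(7, 23)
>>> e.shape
(7, 7)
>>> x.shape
(7, 23)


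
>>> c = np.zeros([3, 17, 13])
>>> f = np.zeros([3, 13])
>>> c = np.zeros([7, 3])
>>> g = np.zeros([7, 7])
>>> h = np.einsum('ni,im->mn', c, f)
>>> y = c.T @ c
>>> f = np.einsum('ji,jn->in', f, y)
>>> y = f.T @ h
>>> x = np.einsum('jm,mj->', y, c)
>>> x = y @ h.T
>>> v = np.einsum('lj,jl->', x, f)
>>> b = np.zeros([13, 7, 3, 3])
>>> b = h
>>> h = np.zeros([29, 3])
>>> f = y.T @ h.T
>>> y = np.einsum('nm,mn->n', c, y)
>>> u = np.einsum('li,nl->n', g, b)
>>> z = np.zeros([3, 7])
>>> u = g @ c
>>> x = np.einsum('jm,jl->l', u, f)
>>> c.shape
(7, 3)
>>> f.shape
(7, 29)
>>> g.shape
(7, 7)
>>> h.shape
(29, 3)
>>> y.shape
(7,)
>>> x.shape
(29,)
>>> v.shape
()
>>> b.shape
(13, 7)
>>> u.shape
(7, 3)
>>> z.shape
(3, 7)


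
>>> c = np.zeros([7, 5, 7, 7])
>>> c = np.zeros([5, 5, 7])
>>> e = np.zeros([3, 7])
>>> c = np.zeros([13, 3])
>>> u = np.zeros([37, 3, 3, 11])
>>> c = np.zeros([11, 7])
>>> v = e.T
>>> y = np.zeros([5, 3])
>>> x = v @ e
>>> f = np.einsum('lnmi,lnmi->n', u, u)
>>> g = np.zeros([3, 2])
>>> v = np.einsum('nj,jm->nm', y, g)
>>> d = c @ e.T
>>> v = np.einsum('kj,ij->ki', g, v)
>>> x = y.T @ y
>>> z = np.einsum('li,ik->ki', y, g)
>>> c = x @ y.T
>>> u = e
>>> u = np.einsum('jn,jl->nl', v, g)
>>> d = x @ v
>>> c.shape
(3, 5)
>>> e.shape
(3, 7)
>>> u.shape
(5, 2)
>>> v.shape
(3, 5)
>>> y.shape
(5, 3)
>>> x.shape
(3, 3)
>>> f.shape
(3,)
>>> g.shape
(3, 2)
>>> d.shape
(3, 5)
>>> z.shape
(2, 3)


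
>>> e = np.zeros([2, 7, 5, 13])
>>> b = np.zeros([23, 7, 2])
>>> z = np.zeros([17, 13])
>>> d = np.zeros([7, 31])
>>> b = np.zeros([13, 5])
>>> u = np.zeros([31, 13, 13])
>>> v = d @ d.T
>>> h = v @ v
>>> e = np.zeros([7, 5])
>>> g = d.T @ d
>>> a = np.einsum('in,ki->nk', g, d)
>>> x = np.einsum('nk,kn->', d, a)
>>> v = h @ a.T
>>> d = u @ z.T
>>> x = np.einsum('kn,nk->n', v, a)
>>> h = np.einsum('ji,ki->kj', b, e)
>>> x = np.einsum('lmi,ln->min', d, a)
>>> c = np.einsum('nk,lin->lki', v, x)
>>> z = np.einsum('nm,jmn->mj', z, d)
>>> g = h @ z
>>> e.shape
(7, 5)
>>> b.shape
(13, 5)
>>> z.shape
(13, 31)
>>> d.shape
(31, 13, 17)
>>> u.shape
(31, 13, 13)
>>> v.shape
(7, 31)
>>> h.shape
(7, 13)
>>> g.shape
(7, 31)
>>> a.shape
(31, 7)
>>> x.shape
(13, 17, 7)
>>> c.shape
(13, 31, 17)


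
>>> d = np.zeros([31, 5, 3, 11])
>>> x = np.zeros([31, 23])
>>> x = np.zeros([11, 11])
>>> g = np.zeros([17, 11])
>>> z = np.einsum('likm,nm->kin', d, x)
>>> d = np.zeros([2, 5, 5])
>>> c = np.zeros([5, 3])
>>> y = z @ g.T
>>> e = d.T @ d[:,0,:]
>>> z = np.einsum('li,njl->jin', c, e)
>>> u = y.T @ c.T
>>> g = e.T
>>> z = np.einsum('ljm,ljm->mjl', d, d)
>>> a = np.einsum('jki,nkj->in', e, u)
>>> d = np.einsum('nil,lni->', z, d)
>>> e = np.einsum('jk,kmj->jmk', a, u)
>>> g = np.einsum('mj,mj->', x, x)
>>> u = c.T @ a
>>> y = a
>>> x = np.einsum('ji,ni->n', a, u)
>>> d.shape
()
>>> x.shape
(3,)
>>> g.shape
()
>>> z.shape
(5, 5, 2)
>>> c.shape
(5, 3)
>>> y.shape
(5, 17)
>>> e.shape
(5, 5, 17)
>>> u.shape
(3, 17)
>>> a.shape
(5, 17)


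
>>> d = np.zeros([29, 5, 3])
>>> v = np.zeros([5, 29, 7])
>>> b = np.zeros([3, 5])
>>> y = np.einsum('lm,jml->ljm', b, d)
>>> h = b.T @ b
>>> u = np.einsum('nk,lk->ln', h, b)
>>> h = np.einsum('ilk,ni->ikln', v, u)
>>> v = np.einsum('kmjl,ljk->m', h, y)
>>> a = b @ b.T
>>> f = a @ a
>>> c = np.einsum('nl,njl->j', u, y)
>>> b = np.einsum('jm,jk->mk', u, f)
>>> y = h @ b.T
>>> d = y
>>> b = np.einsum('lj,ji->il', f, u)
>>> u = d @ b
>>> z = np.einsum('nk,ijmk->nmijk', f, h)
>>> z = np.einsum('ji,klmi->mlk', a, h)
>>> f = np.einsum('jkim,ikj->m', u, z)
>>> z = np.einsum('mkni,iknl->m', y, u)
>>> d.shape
(5, 7, 29, 5)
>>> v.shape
(7,)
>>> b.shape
(5, 3)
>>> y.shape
(5, 7, 29, 5)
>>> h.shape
(5, 7, 29, 3)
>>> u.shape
(5, 7, 29, 3)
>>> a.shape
(3, 3)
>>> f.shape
(3,)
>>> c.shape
(29,)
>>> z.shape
(5,)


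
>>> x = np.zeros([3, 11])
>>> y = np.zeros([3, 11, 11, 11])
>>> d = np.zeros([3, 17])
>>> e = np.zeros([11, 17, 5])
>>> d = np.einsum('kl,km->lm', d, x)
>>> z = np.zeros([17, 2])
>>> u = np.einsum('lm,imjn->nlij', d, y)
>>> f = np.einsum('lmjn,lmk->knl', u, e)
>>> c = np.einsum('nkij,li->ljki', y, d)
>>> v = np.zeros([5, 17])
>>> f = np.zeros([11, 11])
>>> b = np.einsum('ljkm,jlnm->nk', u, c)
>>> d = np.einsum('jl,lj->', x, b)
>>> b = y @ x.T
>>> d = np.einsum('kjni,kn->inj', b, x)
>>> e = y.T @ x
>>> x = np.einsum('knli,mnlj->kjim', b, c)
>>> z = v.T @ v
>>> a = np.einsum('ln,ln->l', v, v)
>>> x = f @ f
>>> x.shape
(11, 11)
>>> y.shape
(3, 11, 11, 11)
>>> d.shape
(3, 11, 11)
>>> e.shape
(11, 11, 11, 11)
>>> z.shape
(17, 17)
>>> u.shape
(11, 17, 3, 11)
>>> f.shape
(11, 11)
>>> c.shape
(17, 11, 11, 11)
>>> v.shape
(5, 17)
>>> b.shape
(3, 11, 11, 3)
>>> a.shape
(5,)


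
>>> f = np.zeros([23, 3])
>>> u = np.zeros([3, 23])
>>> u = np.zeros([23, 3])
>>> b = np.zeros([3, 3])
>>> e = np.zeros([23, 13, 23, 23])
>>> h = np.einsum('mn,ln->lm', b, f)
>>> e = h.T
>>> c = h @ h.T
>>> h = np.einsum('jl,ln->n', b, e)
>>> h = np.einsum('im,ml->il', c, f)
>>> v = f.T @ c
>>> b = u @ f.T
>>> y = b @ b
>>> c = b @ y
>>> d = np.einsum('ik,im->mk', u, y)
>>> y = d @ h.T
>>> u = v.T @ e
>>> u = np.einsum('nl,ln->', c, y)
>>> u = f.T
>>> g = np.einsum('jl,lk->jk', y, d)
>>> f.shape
(23, 3)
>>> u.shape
(3, 23)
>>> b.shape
(23, 23)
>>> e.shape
(3, 23)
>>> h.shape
(23, 3)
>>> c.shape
(23, 23)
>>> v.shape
(3, 23)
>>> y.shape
(23, 23)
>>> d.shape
(23, 3)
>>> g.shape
(23, 3)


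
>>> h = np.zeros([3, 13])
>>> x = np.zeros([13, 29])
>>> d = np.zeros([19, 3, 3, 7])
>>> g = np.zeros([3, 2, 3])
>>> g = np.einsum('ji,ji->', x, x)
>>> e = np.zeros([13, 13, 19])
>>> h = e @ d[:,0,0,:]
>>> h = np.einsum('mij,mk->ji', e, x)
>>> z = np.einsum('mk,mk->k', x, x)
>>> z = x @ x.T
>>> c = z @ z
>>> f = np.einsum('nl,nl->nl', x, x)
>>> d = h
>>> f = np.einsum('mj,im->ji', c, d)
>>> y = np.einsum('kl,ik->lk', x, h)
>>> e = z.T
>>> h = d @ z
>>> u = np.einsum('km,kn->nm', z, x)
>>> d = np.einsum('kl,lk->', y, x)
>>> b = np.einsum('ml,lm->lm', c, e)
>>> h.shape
(19, 13)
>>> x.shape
(13, 29)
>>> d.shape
()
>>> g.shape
()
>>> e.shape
(13, 13)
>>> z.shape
(13, 13)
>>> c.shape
(13, 13)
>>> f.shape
(13, 19)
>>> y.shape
(29, 13)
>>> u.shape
(29, 13)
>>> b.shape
(13, 13)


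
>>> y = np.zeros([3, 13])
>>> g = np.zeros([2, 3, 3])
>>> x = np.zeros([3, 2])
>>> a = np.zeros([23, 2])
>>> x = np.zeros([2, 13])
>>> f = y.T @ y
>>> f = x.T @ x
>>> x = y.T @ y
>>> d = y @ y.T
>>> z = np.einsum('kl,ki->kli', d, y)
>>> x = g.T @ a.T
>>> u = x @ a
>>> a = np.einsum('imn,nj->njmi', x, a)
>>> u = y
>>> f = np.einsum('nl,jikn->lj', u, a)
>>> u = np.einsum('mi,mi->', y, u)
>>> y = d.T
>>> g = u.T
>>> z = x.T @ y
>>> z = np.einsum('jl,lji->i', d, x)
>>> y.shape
(3, 3)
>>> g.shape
()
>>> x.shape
(3, 3, 23)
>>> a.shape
(23, 2, 3, 3)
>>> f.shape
(13, 23)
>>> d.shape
(3, 3)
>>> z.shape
(23,)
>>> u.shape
()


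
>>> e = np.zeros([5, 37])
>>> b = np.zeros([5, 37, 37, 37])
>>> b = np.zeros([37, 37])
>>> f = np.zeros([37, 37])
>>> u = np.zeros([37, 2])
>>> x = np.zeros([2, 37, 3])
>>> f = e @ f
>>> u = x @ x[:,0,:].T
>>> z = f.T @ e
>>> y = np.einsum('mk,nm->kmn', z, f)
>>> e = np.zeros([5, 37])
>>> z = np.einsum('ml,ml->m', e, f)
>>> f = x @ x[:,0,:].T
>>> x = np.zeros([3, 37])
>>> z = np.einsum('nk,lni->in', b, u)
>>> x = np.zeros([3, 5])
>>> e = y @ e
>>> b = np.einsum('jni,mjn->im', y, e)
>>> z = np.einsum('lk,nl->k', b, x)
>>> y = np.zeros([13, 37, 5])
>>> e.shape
(37, 37, 37)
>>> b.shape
(5, 37)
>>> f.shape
(2, 37, 2)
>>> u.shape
(2, 37, 2)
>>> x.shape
(3, 5)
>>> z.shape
(37,)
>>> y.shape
(13, 37, 5)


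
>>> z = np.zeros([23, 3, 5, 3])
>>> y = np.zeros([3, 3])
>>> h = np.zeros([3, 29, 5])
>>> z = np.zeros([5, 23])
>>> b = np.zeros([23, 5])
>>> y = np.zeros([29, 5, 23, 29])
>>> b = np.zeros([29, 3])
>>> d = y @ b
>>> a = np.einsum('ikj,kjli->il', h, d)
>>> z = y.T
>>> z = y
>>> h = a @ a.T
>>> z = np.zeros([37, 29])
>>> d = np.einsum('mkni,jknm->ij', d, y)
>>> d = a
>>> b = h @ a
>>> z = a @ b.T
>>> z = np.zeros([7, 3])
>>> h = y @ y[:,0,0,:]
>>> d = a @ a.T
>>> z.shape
(7, 3)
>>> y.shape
(29, 5, 23, 29)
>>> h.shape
(29, 5, 23, 29)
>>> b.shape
(3, 23)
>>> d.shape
(3, 3)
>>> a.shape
(3, 23)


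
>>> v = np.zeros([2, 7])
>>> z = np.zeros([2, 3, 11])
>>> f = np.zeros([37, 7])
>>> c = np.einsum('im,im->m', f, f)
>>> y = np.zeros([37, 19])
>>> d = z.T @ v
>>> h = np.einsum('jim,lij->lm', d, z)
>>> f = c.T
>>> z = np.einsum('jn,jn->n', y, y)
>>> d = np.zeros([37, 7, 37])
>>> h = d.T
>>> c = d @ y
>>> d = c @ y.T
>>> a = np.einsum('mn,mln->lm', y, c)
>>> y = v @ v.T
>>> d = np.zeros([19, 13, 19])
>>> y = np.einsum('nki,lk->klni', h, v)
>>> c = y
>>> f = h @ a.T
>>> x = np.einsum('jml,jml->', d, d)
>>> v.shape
(2, 7)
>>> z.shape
(19,)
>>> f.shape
(37, 7, 7)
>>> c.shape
(7, 2, 37, 37)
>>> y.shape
(7, 2, 37, 37)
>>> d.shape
(19, 13, 19)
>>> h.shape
(37, 7, 37)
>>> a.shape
(7, 37)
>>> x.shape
()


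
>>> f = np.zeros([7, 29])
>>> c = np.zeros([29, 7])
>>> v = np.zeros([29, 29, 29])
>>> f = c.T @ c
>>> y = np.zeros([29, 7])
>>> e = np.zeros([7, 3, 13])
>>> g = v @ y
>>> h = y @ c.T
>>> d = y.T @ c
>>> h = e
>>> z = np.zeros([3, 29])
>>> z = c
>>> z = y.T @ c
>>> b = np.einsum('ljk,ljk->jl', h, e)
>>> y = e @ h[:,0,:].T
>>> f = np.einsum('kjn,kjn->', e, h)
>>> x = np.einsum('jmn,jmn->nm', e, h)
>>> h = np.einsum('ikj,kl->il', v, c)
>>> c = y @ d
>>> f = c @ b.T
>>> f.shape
(7, 3, 3)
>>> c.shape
(7, 3, 7)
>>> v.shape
(29, 29, 29)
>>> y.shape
(7, 3, 7)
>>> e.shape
(7, 3, 13)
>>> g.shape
(29, 29, 7)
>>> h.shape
(29, 7)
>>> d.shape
(7, 7)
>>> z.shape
(7, 7)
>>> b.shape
(3, 7)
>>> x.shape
(13, 3)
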